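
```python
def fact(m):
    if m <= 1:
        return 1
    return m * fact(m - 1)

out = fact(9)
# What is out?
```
Call trace:
fact(m=9)
  fact(m=8)
    fact(m=7)
      fact(m=6)
        fact(m=5)
          fact(m=4)
            fact(m=3)
              fact(m=2)
                fact(m=1)
                -> return 1
              -> return 2
            -> return 6
          -> return 24
        -> return 120
      -> return 720
    -> return 5040
  -> return 40320
-> return 362880

Final answer: 362880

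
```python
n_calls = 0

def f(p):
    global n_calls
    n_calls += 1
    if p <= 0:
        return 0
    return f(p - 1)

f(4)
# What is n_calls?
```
Call trace:
f(p=4)
  f(p=3)
    f(p=2)
      f(p=1)
        f(p=0)
        -> return 0
      -> return 0
    -> return 0
  -> return 0
-> return 0

n_calls is incremented once per call. f is entered once for each p = 4, 3, 2, 1, 0 (the p <= 0 call returns without recursing), i.e. 4 + 1 calls.
n_calls = 5

Final answer: 5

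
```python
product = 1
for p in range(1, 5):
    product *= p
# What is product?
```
Trace:
  product=1
  product=1, p=1
  product=2, p=2
  product=6, p=3
  product=24, p=4

Final answer: 24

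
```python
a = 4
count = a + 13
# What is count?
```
Trace:
  a=4
  a=4, count=17

Final answer: 17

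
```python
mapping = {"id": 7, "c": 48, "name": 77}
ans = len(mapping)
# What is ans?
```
Trace:
  mapping={'id': 7, 'c': 48, 'name': 77}
  mapping={'id': 7, 'c': 48, 'name': 77}, ans=3

Final answer: 3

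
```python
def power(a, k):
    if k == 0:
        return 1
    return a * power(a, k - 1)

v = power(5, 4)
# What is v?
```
Call trace:
power(a=5, k=4)
  power(a=5, k=3)
    power(a=5, k=2)
      power(a=5, k=1)
        power(a=5, k=0)
        -> return 1
      -> return 5
    -> return 25
  -> return 125
-> return 625

Final answer: 625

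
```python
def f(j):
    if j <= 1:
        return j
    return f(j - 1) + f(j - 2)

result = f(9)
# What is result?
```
Call trace (a repeated sub-call is expanded the first time; later identical calls just restate its return value):
f(j=9)
  f(j=8)
    f(j=7)
      f(j=6)
        f(j=5)
          f(j=4)
            f(j=3)
              f(j=2)
                f(j=1)
                -> return 1
                f(j=0)
                -> return 0
              -> return 1
              f(j=1)
              -> return 1
            -> return 2
            f(j=2) -> return 1  (same call as traced above)
          -> return 3
          f(j=3) -> return 2  (same call as traced above)
        -> return 5
        f(j=4) -> return 3  (same call as traced above)
      -> return 8
      f(j=5) -> return 5  (same call as traced above)
    -> return 13
    f(j=6) -> return 8  (same call as traced above)
  -> return 21
  f(j=7) -> return 13  (same call as traced above)
-> return 34

Final answer: 34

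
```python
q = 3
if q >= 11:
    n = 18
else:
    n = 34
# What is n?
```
Trace:
  q=3
  q=3, n=34

Final answer: 34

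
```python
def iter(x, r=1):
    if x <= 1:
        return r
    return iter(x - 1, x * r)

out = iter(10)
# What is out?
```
Call trace:
iter(x=10, r=1)
  iter(x=9, r=10)
    iter(x=8, r=90)
      iter(x=7, r=720)
        iter(x=6, r=5040)
          iter(x=5, r=30240)
            iter(x=4, r=151200)
              iter(x=3, r=604800)
                iter(x=2, r=1814400)
                  iter(x=1, r=3628800)
                  -> return 3628800
                -> return 3628800
              -> return 3628800
            -> return 3628800
          -> return 3628800
        -> return 3628800
      -> return 3628800
    -> return 3628800
  -> return 3628800
-> return 3628800

Final answer: 3628800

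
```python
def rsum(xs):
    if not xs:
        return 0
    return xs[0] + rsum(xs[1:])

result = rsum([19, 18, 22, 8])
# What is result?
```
Call trace:
rsum(xs=[19, 18, 22, 8])
  rsum(xs=[18, 22, 8])
    rsum(xs=[22, 8])
      rsum(xs=[8])
        rsum(xs=[])
        -> return 0
      -> return 8
    -> return 30
  -> return 48
-> return 67

Final answer: 67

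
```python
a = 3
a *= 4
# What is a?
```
Trace:
  a=3
  a=12

Final answer: 12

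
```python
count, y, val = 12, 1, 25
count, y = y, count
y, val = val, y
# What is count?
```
Trace:
  count=12, y=1, val=25
  count=1, y=12, val=25
  count=1, y=25, val=12

Final answer: 1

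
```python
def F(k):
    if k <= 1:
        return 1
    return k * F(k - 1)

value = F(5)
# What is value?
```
Call trace:
F(k=5)
  F(k=4)
    F(k=3)
      F(k=2)
        F(k=1)
        -> return 1
      -> return 2
    -> return 6
  -> return 24
-> return 120

Final answer: 120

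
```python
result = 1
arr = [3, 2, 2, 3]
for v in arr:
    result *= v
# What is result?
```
Trace:
  result=1
  result=3, v=3
  result=6, v=2
  result=12, v=2
  result=36, v=3

Final answer: 36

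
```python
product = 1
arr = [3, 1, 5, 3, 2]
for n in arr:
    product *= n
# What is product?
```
Trace:
  product=1
  product=3, n=3
  product=3, n=1
  product=15, n=5
  product=45, n=3
  product=90, n=2

Final answer: 90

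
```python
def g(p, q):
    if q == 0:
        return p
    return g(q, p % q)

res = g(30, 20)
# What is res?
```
Call trace:
g(p=30, q=20)
  g(p=20, q=10)
    g(p=10, q=0)
    -> return 10
  -> return 10
-> return 10

Final answer: 10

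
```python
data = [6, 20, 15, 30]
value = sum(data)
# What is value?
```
Trace:
  data=[6, 20, 15, 30]
  data=[6, 20, 15, 30], value=71

Final answer: 71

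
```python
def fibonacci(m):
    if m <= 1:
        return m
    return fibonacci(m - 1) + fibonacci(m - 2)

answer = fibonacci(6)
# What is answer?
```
Call trace (a repeated sub-call is expanded the first time; later identical calls just restate its return value):
fibonacci(m=6)
  fibonacci(m=5)
    fibonacci(m=4)
      fibonacci(m=3)
        fibonacci(m=2)
          fibonacci(m=1)
          -> return 1
          fibonacci(m=0)
          -> return 0
        -> return 1
        fibonacci(m=1)
        -> return 1
      -> return 2
      fibonacci(m=2) -> return 1  (same call as traced above)
    -> return 3
    fibonacci(m=3) -> return 2  (same call as traced above)
  -> return 5
  fibonacci(m=4) -> return 3  (same call as traced above)
-> return 8

Final answer: 8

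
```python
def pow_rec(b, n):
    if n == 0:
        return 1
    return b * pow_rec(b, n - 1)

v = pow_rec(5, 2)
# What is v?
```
Call trace:
pow_rec(b=5, n=2)
  pow_rec(b=5, n=1)
    pow_rec(b=5, n=0)
    -> return 1
  -> return 5
-> return 25

Final answer: 25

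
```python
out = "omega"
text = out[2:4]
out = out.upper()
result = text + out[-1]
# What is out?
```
Trace:
  out='omega'
  out='omega', text='eg'
  out='OMEGA', text='eg'
  out='OMEGA', text='eg', result='egA'

Final answer: 'OMEGA'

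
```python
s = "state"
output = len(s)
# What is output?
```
Trace:
  s='state'
  s='state', output=5

Final answer: 5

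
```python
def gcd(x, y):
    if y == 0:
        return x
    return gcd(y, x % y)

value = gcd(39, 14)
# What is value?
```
Call trace:
gcd(x=39, y=14)
  gcd(x=14, y=11)
    gcd(x=11, y=3)
      gcd(x=3, y=2)
        gcd(x=2, y=1)
          gcd(x=1, y=0)
          -> return 1
        -> return 1
      -> return 1
    -> return 1
  -> return 1
-> return 1

Final answer: 1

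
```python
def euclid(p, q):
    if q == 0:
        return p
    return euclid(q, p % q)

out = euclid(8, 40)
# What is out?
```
Call trace:
euclid(p=8, q=40)
  euclid(p=40, q=8)
    euclid(p=8, q=0)
    -> return 8
  -> return 8
-> return 8

Final answer: 8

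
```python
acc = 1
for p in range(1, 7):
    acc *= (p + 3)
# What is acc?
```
Trace:
  acc=1
  acc=4, p=1
  acc=20, p=2
  acc=120, p=3
  acc=840, p=4
  acc=6720, p=5
  acc=60480, p=6

Final answer: 60480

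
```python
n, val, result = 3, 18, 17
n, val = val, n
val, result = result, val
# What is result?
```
Trace:
  n=3, val=18, result=17
  n=18, val=3, result=17
  n=18, val=17, result=3

Final answer: 3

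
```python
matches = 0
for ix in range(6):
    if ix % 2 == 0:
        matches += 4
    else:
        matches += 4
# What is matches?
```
Trace:
  matches=0
  matches=4, ix=0
  matches=8, ix=1
  matches=12, ix=2
  matches=16, ix=3
  matches=20, ix=4
  matches=24, ix=5

Final answer: 24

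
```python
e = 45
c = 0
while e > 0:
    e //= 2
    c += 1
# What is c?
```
Trace:
  e=45
  e=45, c=0
  e=22, c=1
  e=11, c=2
  e=5, c=3
  e=2, c=4
  e=1, c=5
  e=0, c=6

Final answer: 6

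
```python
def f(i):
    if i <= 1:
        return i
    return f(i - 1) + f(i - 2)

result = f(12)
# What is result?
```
Call trace (a repeated sub-call is expanded the first time; later identical calls just restate its return value):
f(i=12)
  f(i=11)
    f(i=10)
      f(i=9)
        f(i=8)
          f(i=7)
            f(i=6)
              f(i=5)
                f(i=4)
                  f(i=3)
                    f(i=2)
                      f(i=1)
                      -> return 1
                      f(i=0)
                      -> return 0
                    -> return 1
                    f(i=1)
                    -> return 1
                  -> return 2
                  f(i=2) -> return 1  (same call as traced above)
                -> return 3
                f(i=3) -> return 2  (same call as traced above)
              -> return 5
              f(i=4) -> return 3  (same call as traced above)
            -> return 8
            f(i=5) -> return 5  (same call as traced above)
          -> return 13
          f(i=6) -> return 8  (same call as traced above)
        -> return 21
        f(i=7) -> return 13  (same call as traced above)
      -> return 34
      f(i=8) -> return 21  (same call as traced above)
    -> return 55
    f(i=9) -> return 34  (same call as traced above)
  -> return 89
  f(i=10) -> return 55  (same call as traced above)
-> return 144

Final answer: 144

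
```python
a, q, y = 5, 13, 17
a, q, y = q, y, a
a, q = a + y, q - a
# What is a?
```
Trace:
  a=5, q=13, y=17
  a=13, q=17, y=5
  a=18, q=4, y=5

Final answer: 18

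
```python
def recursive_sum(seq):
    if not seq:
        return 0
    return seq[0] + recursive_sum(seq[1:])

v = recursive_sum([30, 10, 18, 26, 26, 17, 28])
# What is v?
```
Call trace:
recursive_sum(seq=[30, 10, 18, 26, 26, 17, 28])
  recursive_sum(seq=[10, 18, 26, 26, 17, 28])
    recursive_sum(seq=[18, 26, 26, 17, 28])
      recursive_sum(seq=[26, 26, 17, 28])
        recursive_sum(seq=[26, 17, 28])
          recursive_sum(seq=[17, 28])
            recursive_sum(seq=[28])
              recursive_sum(seq=[])
              -> return 0
            -> return 28
          -> return 45
        -> return 71
      -> return 97
    -> return 115
  -> return 125
-> return 155

Final answer: 155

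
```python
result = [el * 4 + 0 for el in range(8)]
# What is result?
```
Trace:
  el=0
  el=1
  el=2
  el=3
  el=4
  el=5
  el=6
  el=7
  result=[0, 4, 8, 12, 16, 20, 24, 28]

Final answer: [0, 4, 8, 12, 16, 20, 24, 28]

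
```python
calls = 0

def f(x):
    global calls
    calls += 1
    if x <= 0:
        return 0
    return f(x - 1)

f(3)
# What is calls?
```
Call trace:
f(x=3)
  f(x=2)
    f(x=1)
      f(x=0)
      -> return 0
    -> return 0
  -> return 0
-> return 0

calls is incremented once per call. f is entered once for each x = 3, 2, 1, 0 (the x <= 0 call returns without recursing), i.e. 3 + 1 calls.
calls = 4

Final answer: 4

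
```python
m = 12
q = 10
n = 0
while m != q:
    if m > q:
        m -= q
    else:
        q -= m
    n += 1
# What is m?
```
Trace:
  m=12
  m=12, q=10
  m=12, q=10, n=0
  m=2, q=10, n=1
  m=2, q=8, n=2
  m=2, q=6, n=3
  m=2, q=4, n=4
  m=2, q=2, n=5

Final answer: 2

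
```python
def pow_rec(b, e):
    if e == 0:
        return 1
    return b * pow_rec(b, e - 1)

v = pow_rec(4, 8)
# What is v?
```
Call trace:
pow_rec(b=4, e=8)
  pow_rec(b=4, e=7)
    pow_rec(b=4, e=6)
      pow_rec(b=4, e=5)
        pow_rec(b=4, e=4)
          pow_rec(b=4, e=3)
            pow_rec(b=4, e=2)
              pow_rec(b=4, e=1)
                pow_rec(b=4, e=0)
                -> return 1
              -> return 4
            -> return 16
          -> return 64
        -> return 256
      -> return 1024
    -> return 4096
  -> return 16384
-> return 65536

Final answer: 65536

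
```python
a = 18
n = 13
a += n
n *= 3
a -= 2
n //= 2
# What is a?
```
Trace:
  a=18
  a=18, n=13
  a=31, n=13
  a=31, n=39
  a=29, n=39
  a=29, n=19

Final answer: 29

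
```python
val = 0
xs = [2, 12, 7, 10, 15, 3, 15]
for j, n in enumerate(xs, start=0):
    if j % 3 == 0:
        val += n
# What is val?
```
Trace:
  val=0
  val=2, j=0, n=2
  val=2, j=1, n=12
  val=2, j=2, n=7
  val=12, j=3, n=10
  val=12, j=4, n=15
  val=12, j=5, n=3
  val=27, j=6, n=15

Final answer: 27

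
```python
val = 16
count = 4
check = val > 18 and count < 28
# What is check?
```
Trace:
  val=16
  val=16, count=4
  val=16, count=4, check=False

Final answer: False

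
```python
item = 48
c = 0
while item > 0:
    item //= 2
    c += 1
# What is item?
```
Trace:
  item=48
  item=48, c=0
  item=24, c=1
  item=12, c=2
  item=6, c=3
  item=3, c=4
  item=1, c=5
  item=0, c=6

Final answer: 0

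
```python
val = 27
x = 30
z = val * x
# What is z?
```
Trace:
  val=27
  val=27, x=30
  val=27, x=30, z=810

Final answer: 810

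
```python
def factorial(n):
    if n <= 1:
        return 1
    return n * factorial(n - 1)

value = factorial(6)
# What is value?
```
Call trace:
factorial(n=6)
  factorial(n=5)
    factorial(n=4)
      factorial(n=3)
        factorial(n=2)
          factorial(n=1)
          -> return 1
        -> return 2
      -> return 6
    -> return 24
  -> return 120
-> return 720

Final answer: 720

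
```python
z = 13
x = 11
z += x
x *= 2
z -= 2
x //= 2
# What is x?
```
Trace:
  z=13
  z=13, x=11
  z=24, x=11
  z=24, x=22
  z=22, x=22
  z=22, x=11

Final answer: 11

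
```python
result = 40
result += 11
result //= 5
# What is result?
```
Trace:
  result=40
  result=51
  result=10

Final answer: 10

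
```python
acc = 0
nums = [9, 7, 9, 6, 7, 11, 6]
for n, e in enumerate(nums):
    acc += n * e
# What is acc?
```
Trace:
  acc=0
  acc=0, n=0, e=9
  acc=7, n=1, e=7
  acc=25, n=2, e=9
  acc=43, n=3, e=6
  acc=71, n=4, e=7
  acc=126, n=5, e=11
  acc=162, n=6, e=6

Final answer: 162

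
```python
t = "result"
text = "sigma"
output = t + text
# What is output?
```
Trace:
  t='result'
  t='result', text='sigma'
  t='result', text='sigma', output='resultsigma'

Final answer: 'resultsigma'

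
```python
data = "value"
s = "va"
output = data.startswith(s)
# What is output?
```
Trace:
  data='value'
  data='value', s='va'
  data='value', s='va', output=True

Final answer: True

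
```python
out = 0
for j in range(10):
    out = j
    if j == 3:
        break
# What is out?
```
Trace:
  out=0
  out=0, j=0
  out=1, j=1
  out=2, j=2
  out=3, j=3

Final answer: 3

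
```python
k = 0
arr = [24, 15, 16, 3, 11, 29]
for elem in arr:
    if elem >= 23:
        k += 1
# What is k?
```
Trace:
  k=0
  k=1, elem=24
  k=1, elem=15
  k=1, elem=16
  k=1, elem=3
  k=1, elem=11
  k=2, elem=29

Final answer: 2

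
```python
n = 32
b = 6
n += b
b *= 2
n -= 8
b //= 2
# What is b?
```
Trace:
  n=32
  n=32, b=6
  n=38, b=6
  n=38, b=12
  n=30, b=12
  n=30, b=6

Final answer: 6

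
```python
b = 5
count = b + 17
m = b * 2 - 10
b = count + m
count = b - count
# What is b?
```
Trace:
  b=5
  b=5, count=22
  b=5, count=22, m=0
  b=22, count=22, m=0
  b=22, count=0, m=0

Final answer: 22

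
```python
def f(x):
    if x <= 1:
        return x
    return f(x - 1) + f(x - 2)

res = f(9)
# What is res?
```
Call trace (a repeated sub-call is expanded the first time; later identical calls just restate its return value):
f(x=9)
  f(x=8)
    f(x=7)
      f(x=6)
        f(x=5)
          f(x=4)
            f(x=3)
              f(x=2)
                f(x=1)
                -> return 1
                f(x=0)
                -> return 0
              -> return 1
              f(x=1)
              -> return 1
            -> return 2
            f(x=2) -> return 1  (same call as traced above)
          -> return 3
          f(x=3) -> return 2  (same call as traced above)
        -> return 5
        f(x=4) -> return 3  (same call as traced above)
      -> return 8
      f(x=5) -> return 5  (same call as traced above)
    -> return 13
    f(x=6) -> return 8  (same call as traced above)
  -> return 21
  f(x=7) -> return 13  (same call as traced above)
-> return 34

Final answer: 34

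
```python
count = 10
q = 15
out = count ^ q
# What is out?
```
Trace:
  count=10
  count=10, q=15
  count=10, q=15, out=5

Final answer: 5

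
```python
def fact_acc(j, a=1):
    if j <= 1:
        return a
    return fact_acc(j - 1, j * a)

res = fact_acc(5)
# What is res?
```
Call trace:
fact_acc(j=5, a=1)
  fact_acc(j=4, a=5)
    fact_acc(j=3, a=20)
      fact_acc(j=2, a=60)
        fact_acc(j=1, a=120)
        -> return 120
      -> return 120
    -> return 120
  -> return 120
-> return 120

Final answer: 120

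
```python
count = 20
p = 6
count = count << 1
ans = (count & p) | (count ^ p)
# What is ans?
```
Trace:
  count=20
  count=20, p=6
  count=40, p=6
  count=40, p=6, ans=46

Final answer: 46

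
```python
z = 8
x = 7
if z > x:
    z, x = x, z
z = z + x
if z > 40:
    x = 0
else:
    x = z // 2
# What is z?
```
Trace:
  z=8
  z=8, x=7
  z=7, x=8
  z=15, x=8
  z=15, x=7

Final answer: 15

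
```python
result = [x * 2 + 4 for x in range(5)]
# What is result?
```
Trace:
  x=0
  x=1
  x=2
  x=3
  x=4
  result=[4, 6, 8, 10, 12]

Final answer: [4, 6, 8, 10, 12]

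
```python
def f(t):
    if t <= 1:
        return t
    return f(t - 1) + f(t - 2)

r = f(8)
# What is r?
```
Call trace (a repeated sub-call is expanded the first time; later identical calls just restate its return value):
f(t=8)
  f(t=7)
    f(t=6)
      f(t=5)
        f(t=4)
          f(t=3)
            f(t=2)
              f(t=1)
              -> return 1
              f(t=0)
              -> return 0
            -> return 1
            f(t=1)
            -> return 1
          -> return 2
          f(t=2) -> return 1  (same call as traced above)
        -> return 3
        f(t=3) -> return 2  (same call as traced above)
      -> return 5
      f(t=4) -> return 3  (same call as traced above)
    -> return 8
    f(t=5) -> return 5  (same call as traced above)
  -> return 13
  f(t=6) -> return 8  (same call as traced above)
-> return 21

Final answer: 21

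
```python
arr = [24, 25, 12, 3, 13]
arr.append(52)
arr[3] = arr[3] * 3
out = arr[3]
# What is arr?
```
Trace:
  arr=[24, 25, 12, 3, 13]
  arr=[24, 25, 12, 3, 13, 52]
  arr=[24, 25, 12, 9, 13, 52]
  arr=[24, 25, 12, 9, 13, 52], out=9

Final answer: [24, 25, 12, 9, 13, 52]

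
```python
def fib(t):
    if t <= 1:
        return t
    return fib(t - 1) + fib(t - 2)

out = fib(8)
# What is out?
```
Call trace (a repeated sub-call is expanded the first time; later identical calls just restate its return value):
fib(t=8)
  fib(t=7)
    fib(t=6)
      fib(t=5)
        fib(t=4)
          fib(t=3)
            fib(t=2)
              fib(t=1)
              -> return 1
              fib(t=0)
              -> return 0
            -> return 1
            fib(t=1)
            -> return 1
          -> return 2
          fib(t=2) -> return 1  (same call as traced above)
        -> return 3
        fib(t=3) -> return 2  (same call as traced above)
      -> return 5
      fib(t=4) -> return 3  (same call as traced above)
    -> return 8
    fib(t=5) -> return 5  (same call as traced above)
  -> return 13
  fib(t=6) -> return 8  (same call as traced above)
-> return 21

Final answer: 21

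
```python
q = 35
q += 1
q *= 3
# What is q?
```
Trace:
  q=35
  q=36
  q=108

Final answer: 108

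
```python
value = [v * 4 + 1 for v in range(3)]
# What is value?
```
Trace:
  v=0
  v=1
  v=2
  value=[1, 5, 9]

Final answer: [1, 5, 9]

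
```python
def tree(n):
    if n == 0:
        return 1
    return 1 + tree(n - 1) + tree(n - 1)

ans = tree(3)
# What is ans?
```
Call trace (a repeated sub-call is expanded the first time; later identical calls just restate its return value):
tree(n=3)
  tree(n=2)
    tree(n=1)
      tree(n=0)
      -> return 1
      tree(n=0)
      -> return 1
    -> return 3
    tree(n=1) -> return 3  (same call as traced above)
  -> return 7
  tree(n=2) -> return 7  (same call as traced above)
-> return 15

Final answer: 15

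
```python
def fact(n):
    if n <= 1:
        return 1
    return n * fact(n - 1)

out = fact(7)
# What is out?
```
Call trace:
fact(n=7)
  fact(n=6)
    fact(n=5)
      fact(n=4)
        fact(n=3)
          fact(n=2)
            fact(n=1)
            -> return 1
          -> return 2
        -> return 6
      -> return 24
    -> return 120
  -> return 720
-> return 5040

Final answer: 5040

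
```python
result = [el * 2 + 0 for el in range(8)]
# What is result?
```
Trace:
  el=0
  el=1
  el=2
  el=3
  el=4
  el=5
  el=6
  el=7
  result=[0, 2, 4, 6, 8, 10, 12, 14]

Final answer: [0, 2, 4, 6, 8, 10, 12, 14]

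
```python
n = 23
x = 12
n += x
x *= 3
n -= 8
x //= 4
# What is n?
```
Trace:
  n=23
  n=23, x=12
  n=35, x=12
  n=35, x=36
  n=27, x=36
  n=27, x=9

Final answer: 27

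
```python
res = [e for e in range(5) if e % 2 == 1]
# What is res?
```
Trace:
  e=0
  e=1
  e=2
  e=3
  e=4
  res=[1, 3]

Final answer: [1, 3]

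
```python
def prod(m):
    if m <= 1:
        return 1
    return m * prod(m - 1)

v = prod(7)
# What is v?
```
Call trace:
prod(m=7)
  prod(m=6)
    prod(m=5)
      prod(m=4)
        prod(m=3)
          prod(m=2)
            prod(m=1)
            -> return 1
          -> return 2
        -> return 6
      -> return 24
    -> return 120
  -> return 720
-> return 5040

Final answer: 5040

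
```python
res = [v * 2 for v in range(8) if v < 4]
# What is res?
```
Trace:
  v=0
  v=1
  v=2
  v=3
  v=4
  v=5
  v=6
  v=7
  res=[0, 2, 4, 6]

Final answer: [0, 2, 4, 6]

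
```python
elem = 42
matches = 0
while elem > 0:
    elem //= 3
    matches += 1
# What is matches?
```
Trace:
  elem=42
  elem=42, matches=0
  elem=14, matches=1
  elem=4, matches=2
  elem=1, matches=3
  elem=0, matches=4

Final answer: 4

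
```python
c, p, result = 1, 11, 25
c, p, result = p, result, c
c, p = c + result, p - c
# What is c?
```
Trace:
  c=1, p=11, result=25
  c=11, p=25, result=1
  c=12, p=14, result=1

Final answer: 12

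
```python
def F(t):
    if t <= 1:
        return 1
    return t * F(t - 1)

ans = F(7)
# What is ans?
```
Call trace:
F(t=7)
  F(t=6)
    F(t=5)
      F(t=4)
        F(t=3)
          F(t=2)
            F(t=1)
            -> return 1
          -> return 2
        -> return 6
      -> return 24
    -> return 120
  -> return 720
-> return 5040

Final answer: 5040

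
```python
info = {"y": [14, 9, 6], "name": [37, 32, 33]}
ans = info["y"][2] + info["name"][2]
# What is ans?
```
Trace:
  info={'y': [14, 9, 6], 'name': [37, 32, 33]}
  info={'y': [14, 9, 6], 'name': [37, 32, 33]}, ans=39

Final answer: 39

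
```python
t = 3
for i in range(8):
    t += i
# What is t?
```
Trace:
  t=3
  t=3, i=0
  t=4, i=1
  t=6, i=2
  t=9, i=3
  t=13, i=4
  t=18, i=5
  t=24, i=6
  t=31, i=7

Final answer: 31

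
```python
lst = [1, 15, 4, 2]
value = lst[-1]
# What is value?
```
Trace:
  lst=[1, 15, 4, 2]
  lst=[1, 15, 4, 2], value=2

Final answer: 2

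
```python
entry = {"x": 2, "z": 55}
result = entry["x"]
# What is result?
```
Trace:
  entry={'x': 2, 'z': 55}
  entry={'x': 2, 'z': 55}, result=2

Final answer: 2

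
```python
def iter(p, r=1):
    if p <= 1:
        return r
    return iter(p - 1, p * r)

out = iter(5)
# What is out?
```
Call trace:
iter(p=5, r=1)
  iter(p=4, r=5)
    iter(p=3, r=20)
      iter(p=2, r=60)
        iter(p=1, r=120)
        -> return 120
      -> return 120
    -> return 120
  -> return 120
-> return 120

Final answer: 120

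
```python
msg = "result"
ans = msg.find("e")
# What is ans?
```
Trace:
  msg='result'
  msg='result', ans=1

Final answer: 1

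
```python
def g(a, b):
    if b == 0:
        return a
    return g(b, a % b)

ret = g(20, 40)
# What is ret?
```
Call trace:
g(a=20, b=40)
  g(a=40, b=20)
    g(a=20, b=0)
    -> return 20
  -> return 20
-> return 20

Final answer: 20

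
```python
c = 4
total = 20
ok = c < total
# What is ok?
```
Trace:
  c=4
  c=4, total=20
  c=4, total=20, ok=True

Final answer: True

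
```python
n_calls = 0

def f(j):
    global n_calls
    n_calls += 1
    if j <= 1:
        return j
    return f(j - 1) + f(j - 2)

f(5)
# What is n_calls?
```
Call trace (a repeated sub-call is expanded the first time; later identical calls just restate its return value):
f(j=5)
  f(j=4)
    f(j=3)
      f(j=2)
        f(j=1)
        -> return 1
        f(j=0)
        -> return 0
      -> return 1
      f(j=1)
      -> return 1
    -> return 2
    f(j=2) -> return 1  (same call as traced above)
  -> return 3
  f(j=3) -> return 2  (same call as traced above)
-> return 5

n_calls is incremented once per call, so count the calls in each subtree. Let C(j) = number of calls made by f(j).
C(0) = C(1) = 1 (base case, no recursion); C(j) = 1 + C(j - 1) + C(j - 2) otherwise.
C(2) = 1 + C(1) + C(0) = 1 + 1 + 1 = 3
C(3) = 1 + C(2) + C(1) = 1 + 3 + 1 = 5
C(4) = 1 + C(3) + C(2) = 1 + 5 + 3 = 9
C(5) = 1 + C(4) + C(3) = 1 + 9 + 5 = 15
n_calls = C(5) = 15

Final answer: 15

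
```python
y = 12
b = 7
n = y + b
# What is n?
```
Trace:
  y=12
  y=12, b=7
  y=12, b=7, n=19

Final answer: 19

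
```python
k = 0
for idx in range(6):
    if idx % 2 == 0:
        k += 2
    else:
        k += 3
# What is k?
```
Trace:
  k=0
  k=2, idx=0
  k=5, idx=1
  k=7, idx=2
  k=10, idx=3
  k=12, idx=4
  k=15, idx=5

Final answer: 15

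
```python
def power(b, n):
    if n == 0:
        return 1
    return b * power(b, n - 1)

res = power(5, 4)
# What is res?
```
Call trace:
power(b=5, n=4)
  power(b=5, n=3)
    power(b=5, n=2)
      power(b=5, n=1)
        power(b=5, n=0)
        -> return 1
      -> return 5
    -> return 25
  -> return 125
-> return 625

Final answer: 625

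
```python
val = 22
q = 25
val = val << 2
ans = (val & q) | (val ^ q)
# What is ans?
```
Trace:
  val=22
  val=22, q=25
  val=88, q=25
  val=88, q=25, ans=89

Final answer: 89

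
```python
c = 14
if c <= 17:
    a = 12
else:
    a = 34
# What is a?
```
Trace:
  c=14
  c=14, a=12

Final answer: 12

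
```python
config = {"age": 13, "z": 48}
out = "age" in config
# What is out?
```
Trace:
  config={'age': 13, 'z': 48}
  config={'age': 13, 'z': 48}, out=True

Final answer: True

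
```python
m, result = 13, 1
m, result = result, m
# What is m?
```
Trace:
  m=13, result=1
  m=1, result=13

Final answer: 1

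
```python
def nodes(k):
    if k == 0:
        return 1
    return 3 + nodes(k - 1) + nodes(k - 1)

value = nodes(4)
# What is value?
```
Call trace (a repeated sub-call is expanded the first time; later identical calls just restate its return value):
nodes(k=4)
  nodes(k=3)
    nodes(k=2)
      nodes(k=1)
        nodes(k=0)
        -> return 1
        nodes(k=0)
        -> return 1
      -> return 5
      nodes(k=1) -> return 5  (same call as traced above)
    -> return 13
    nodes(k=2) -> return 13  (same call as traced above)
  -> return 29
  nodes(k=3) -> return 29  (same call as traced above)
-> return 61

Final answer: 61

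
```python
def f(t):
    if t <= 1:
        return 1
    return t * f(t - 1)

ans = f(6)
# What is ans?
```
Call trace:
f(t=6)
  f(t=5)
    f(t=4)
      f(t=3)
        f(t=2)
          f(t=1)
          -> return 1
        -> return 2
      -> return 6
    -> return 24
  -> return 120
-> return 720

Final answer: 720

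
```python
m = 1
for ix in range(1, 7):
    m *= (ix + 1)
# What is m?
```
Trace:
  m=1
  m=2, ix=1
  m=6, ix=2
  m=24, ix=3
  m=120, ix=4
  m=720, ix=5
  m=5040, ix=6

Final answer: 5040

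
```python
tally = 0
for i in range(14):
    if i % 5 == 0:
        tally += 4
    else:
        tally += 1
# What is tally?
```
Trace:
  tally=0
  tally=4, i=0
  tally=5, i=1
  tally=6, i=2
  tally=7, i=3
  tally=8, i=4
  tally=12, i=5
  tally=13, i=6
  tally=14, i=7
  tally=15, i=8
  tally=16, i=9
  tally=20, i=10
  tally=21, i=11
  tally=22, i=12
  tally=23, i=13

Final answer: 23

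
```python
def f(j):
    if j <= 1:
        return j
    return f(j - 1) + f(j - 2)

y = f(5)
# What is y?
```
Call trace (a repeated sub-call is expanded the first time; later identical calls just restate its return value):
f(j=5)
  f(j=4)
    f(j=3)
      f(j=2)
        f(j=1)
        -> return 1
        f(j=0)
        -> return 0
      -> return 1
      f(j=1)
      -> return 1
    -> return 2
    f(j=2) -> return 1  (same call as traced above)
  -> return 3
  f(j=3) -> return 2  (same call as traced above)
-> return 5

Final answer: 5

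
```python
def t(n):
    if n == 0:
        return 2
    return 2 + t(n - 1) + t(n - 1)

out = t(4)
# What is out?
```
Call trace (a repeated sub-call is expanded the first time; later identical calls just restate its return value):
t(n=4)
  t(n=3)
    t(n=2)
      t(n=1)
        t(n=0)
        -> return 2
        t(n=0)
        -> return 2
      -> return 6
      t(n=1) -> return 6  (same call as traced above)
    -> return 14
    t(n=2) -> return 14  (same call as traced above)
  -> return 30
  t(n=3) -> return 30  (same call as traced above)
-> return 62

Final answer: 62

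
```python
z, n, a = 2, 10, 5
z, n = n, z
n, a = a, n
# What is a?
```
Trace:
  z=2, n=10, a=5
  z=10, n=2, a=5
  z=10, n=5, a=2

Final answer: 2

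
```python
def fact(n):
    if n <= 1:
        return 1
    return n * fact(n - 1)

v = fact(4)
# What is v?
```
Call trace:
fact(n=4)
  fact(n=3)
    fact(n=2)
      fact(n=1)
      -> return 1
    -> return 2
  -> return 6
-> return 24

Final answer: 24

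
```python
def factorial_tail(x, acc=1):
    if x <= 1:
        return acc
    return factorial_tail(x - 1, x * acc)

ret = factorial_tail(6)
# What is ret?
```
Call trace:
factorial_tail(x=6, acc=1)
  factorial_tail(x=5, acc=6)
    factorial_tail(x=4, acc=30)
      factorial_tail(x=3, acc=120)
        factorial_tail(x=2, acc=360)
          factorial_tail(x=1, acc=720)
          -> return 720
        -> return 720
      -> return 720
    -> return 720
  -> return 720
-> return 720

Final answer: 720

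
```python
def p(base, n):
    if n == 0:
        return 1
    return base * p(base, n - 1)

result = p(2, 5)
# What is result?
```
Call trace:
p(base=2, n=5)
  p(base=2, n=4)
    p(base=2, n=3)
      p(base=2, n=2)
        p(base=2, n=1)
          p(base=2, n=0)
          -> return 1
        -> return 2
      -> return 4
    -> return 8
  -> return 16
-> return 32

Final answer: 32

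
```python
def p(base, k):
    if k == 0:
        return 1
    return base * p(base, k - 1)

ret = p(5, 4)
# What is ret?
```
Call trace:
p(base=5, k=4)
  p(base=5, k=3)
    p(base=5, k=2)
      p(base=5, k=1)
        p(base=5, k=0)
        -> return 1
      -> return 5
    -> return 25
  -> return 125
-> return 625

Final answer: 625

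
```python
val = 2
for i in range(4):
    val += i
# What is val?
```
Trace:
  val=2
  val=2, i=0
  val=3, i=1
  val=5, i=2
  val=8, i=3

Final answer: 8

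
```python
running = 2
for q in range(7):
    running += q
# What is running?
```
Trace:
  running=2
  running=2, q=0
  running=3, q=1
  running=5, q=2
  running=8, q=3
  running=12, q=4
  running=17, q=5
  running=23, q=6

Final answer: 23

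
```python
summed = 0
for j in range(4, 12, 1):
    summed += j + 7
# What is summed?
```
Trace:
  summed=0
  summed=11, j=4
  summed=23, j=5
  summed=36, j=6
  summed=50, j=7
  summed=65, j=8
  summed=81, j=9
  summed=98, j=10
  summed=116, j=11

Final answer: 116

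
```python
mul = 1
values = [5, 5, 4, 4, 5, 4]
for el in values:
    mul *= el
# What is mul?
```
Trace:
  mul=1
  mul=5, el=5
  mul=25, el=5
  mul=100, el=4
  mul=400, el=4
  mul=2000, el=5
  mul=8000, el=4

Final answer: 8000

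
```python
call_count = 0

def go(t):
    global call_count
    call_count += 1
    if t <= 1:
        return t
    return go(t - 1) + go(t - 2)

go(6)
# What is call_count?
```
Call trace (a repeated sub-call is expanded the first time; later identical calls just restate its return value):
go(t=6)
  go(t=5)
    go(t=4)
      go(t=3)
        go(t=2)
          go(t=1)
          -> return 1
          go(t=0)
          -> return 0
        -> return 1
        go(t=1)
        -> return 1
      -> return 2
      go(t=2) -> return 1  (same call as traced above)
    -> return 3
    go(t=3) -> return 2  (same call as traced above)
  -> return 5
  go(t=4) -> return 3  (same call as traced above)
-> return 8

call_count is incremented once per call, so count the calls in each subtree. Let C(t) = number of calls made by go(t).
C(0) = C(1) = 1 (base case, no recursion); C(t) = 1 + C(t - 1) + C(t - 2) otherwise.
C(2) = 1 + C(1) + C(0) = 1 + 1 + 1 = 3
C(3) = 1 + C(2) + C(1) = 1 + 3 + 1 = 5
C(4) = 1 + C(3) + C(2) = 1 + 5 + 3 = 9
C(5) = 1 + C(4) + C(3) = 1 + 9 + 5 = 15
C(6) = 1 + C(5) + C(4) = 1 + 15 + 9 = 25
call_count = C(6) = 25

Final answer: 25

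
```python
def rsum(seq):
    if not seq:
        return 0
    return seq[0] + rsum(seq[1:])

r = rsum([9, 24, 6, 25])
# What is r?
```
Call trace:
rsum(seq=[9, 24, 6, 25])
  rsum(seq=[24, 6, 25])
    rsum(seq=[6, 25])
      rsum(seq=[25])
        rsum(seq=[])
        -> return 0
      -> return 25
    -> return 31
  -> return 55
-> return 64

Final answer: 64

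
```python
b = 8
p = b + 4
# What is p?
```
Trace:
  b=8
  b=8, p=12

Final answer: 12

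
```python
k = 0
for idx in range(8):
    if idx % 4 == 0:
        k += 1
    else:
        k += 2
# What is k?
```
Trace:
  k=0
  k=1, idx=0
  k=3, idx=1
  k=5, idx=2
  k=7, idx=3
  k=8, idx=4
  k=10, idx=5
  k=12, idx=6
  k=14, idx=7

Final answer: 14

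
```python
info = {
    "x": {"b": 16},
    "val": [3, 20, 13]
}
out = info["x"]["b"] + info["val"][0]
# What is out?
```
Trace:
  info={'x': {'b': 16}, 'val': [3, 20, 13]}
  info={'x': {'b': 16}, 'val': [3, 20, 13]}, out=19

Final answer: 19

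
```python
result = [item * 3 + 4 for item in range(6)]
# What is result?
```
Trace:
  item=0
  item=1
  item=2
  item=3
  item=4
  item=5
  result=[4, 7, 10, 13, 16, 19]

Final answer: [4, 7, 10, 13, 16, 19]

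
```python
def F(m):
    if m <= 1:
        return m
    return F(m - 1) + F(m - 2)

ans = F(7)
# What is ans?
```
Call trace (a repeated sub-call is expanded the first time; later identical calls just restate its return value):
F(m=7)
  F(m=6)
    F(m=5)
      F(m=4)
        F(m=3)
          F(m=2)
            F(m=1)
            -> return 1
            F(m=0)
            -> return 0
          -> return 1
          F(m=1)
          -> return 1
        -> return 2
        F(m=2) -> return 1  (same call as traced above)
      -> return 3
      F(m=3) -> return 2  (same call as traced above)
    -> return 5
    F(m=4) -> return 3  (same call as traced above)
  -> return 8
  F(m=5) -> return 5  (same call as traced above)
-> return 13

Final answer: 13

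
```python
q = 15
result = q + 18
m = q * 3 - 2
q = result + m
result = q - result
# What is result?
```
Trace:
  q=15
  q=15, result=33
  q=15, result=33, m=43
  q=76, result=33, m=43
  q=76, result=43, m=43

Final answer: 43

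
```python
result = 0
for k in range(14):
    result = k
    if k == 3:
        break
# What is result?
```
Trace:
  result=0
  result=0, k=0
  result=1, k=1
  result=2, k=2
  result=3, k=3

Final answer: 3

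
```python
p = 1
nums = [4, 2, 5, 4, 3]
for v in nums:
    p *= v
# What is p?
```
Trace:
  p=1
  p=4, v=4
  p=8, v=2
  p=40, v=5
  p=160, v=4
  p=480, v=3

Final answer: 480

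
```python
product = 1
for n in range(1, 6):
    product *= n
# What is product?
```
Trace:
  product=1
  product=1, n=1
  product=2, n=2
  product=6, n=3
  product=24, n=4
  product=120, n=5

Final answer: 120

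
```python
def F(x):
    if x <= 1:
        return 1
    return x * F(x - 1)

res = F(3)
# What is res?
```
Call trace:
F(x=3)
  F(x=2)
    F(x=1)
    -> return 1
  -> return 2
-> return 6

Final answer: 6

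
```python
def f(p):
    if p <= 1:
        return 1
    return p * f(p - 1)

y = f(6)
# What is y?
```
Call trace:
f(p=6)
  f(p=5)
    f(p=4)
      f(p=3)
        f(p=2)
          f(p=1)
          -> return 1
        -> return 2
      -> return 6
    -> return 24
  -> return 120
-> return 720

Final answer: 720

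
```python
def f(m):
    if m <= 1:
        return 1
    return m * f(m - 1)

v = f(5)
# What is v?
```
Call trace:
f(m=5)
  f(m=4)
    f(m=3)
      f(m=2)
        f(m=1)
        -> return 1
      -> return 2
    -> return 6
  -> return 24
-> return 120

Final answer: 120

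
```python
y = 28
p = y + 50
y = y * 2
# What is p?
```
Trace:
  y=28
  y=28, p=78
  y=56, p=78

Final answer: 78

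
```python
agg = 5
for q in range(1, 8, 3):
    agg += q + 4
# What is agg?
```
Trace:
  agg=5
  agg=10, q=1
  agg=18, q=4
  agg=29, q=7

Final answer: 29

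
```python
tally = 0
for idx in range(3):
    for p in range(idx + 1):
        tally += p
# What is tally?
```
Trace:
  tally=0
  tally=0, idx=0, p=0
  tally=0, idx=1, p=0
  tally=1, idx=1, p=1
  tally=1, idx=2, p=0
  tally=2, idx=2, p=1
  tally=4, idx=2, p=2

Final answer: 4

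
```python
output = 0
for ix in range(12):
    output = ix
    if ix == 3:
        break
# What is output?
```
Trace:
  output=0
  output=0, ix=0
  output=1, ix=1
  output=2, ix=2
  output=3, ix=3

Final answer: 3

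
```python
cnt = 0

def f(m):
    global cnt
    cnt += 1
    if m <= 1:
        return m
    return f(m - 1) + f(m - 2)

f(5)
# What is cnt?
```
Call trace (a repeated sub-call is expanded the first time; later identical calls just restate its return value):
f(m=5)
  f(m=4)
    f(m=3)
      f(m=2)
        f(m=1)
        -> return 1
        f(m=0)
        -> return 0
      -> return 1
      f(m=1)
      -> return 1
    -> return 2
    f(m=2) -> return 1  (same call as traced above)
  -> return 3
  f(m=3) -> return 2  (same call as traced above)
-> return 5

cnt is incremented once per call, so count the calls in each subtree. Let C(m) = number of calls made by f(m).
C(0) = C(1) = 1 (base case, no recursion); C(m) = 1 + C(m - 1) + C(m - 2) otherwise.
C(2) = 1 + C(1) + C(0) = 1 + 1 + 1 = 3
C(3) = 1 + C(2) + C(1) = 1 + 3 + 1 = 5
C(4) = 1 + C(3) + C(2) = 1 + 5 + 3 = 9
C(5) = 1 + C(4) + C(3) = 1 + 9 + 5 = 15
cnt = C(5) = 15

Final answer: 15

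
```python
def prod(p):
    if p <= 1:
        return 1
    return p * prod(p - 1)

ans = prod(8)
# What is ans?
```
Call trace:
prod(p=8)
  prod(p=7)
    prod(p=6)
      prod(p=5)
        prod(p=4)
          prod(p=3)
            prod(p=2)
              prod(p=1)
              -> return 1
            -> return 2
          -> return 6
        -> return 24
      -> return 120
    -> return 720
  -> return 5040
-> return 40320

Final answer: 40320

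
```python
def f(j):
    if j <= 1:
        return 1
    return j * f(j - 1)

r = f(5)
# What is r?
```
Call trace:
f(j=5)
  f(j=4)
    f(j=3)
      f(j=2)
        f(j=1)
        -> return 1
      -> return 2
    -> return 6
  -> return 24
-> return 120

Final answer: 120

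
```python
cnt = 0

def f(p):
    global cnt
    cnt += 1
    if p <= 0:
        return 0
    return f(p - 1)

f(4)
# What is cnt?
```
Call trace:
f(p=4)
  f(p=3)
    f(p=2)
      f(p=1)
        f(p=0)
        -> return 0
      -> return 0
    -> return 0
  -> return 0
-> return 0

cnt is incremented once per call. f is entered once for each p = 4, 3, 2, 1, 0 (the p <= 0 call returns without recursing), i.e. 4 + 1 calls.
cnt = 5

Final answer: 5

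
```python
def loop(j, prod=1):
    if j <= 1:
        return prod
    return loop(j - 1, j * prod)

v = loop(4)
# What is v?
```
Call trace:
loop(j=4, prod=1)
  loop(j=3, prod=4)
    loop(j=2, prod=12)
      loop(j=1, prod=24)
      -> return 24
    -> return 24
  -> return 24
-> return 24

Final answer: 24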